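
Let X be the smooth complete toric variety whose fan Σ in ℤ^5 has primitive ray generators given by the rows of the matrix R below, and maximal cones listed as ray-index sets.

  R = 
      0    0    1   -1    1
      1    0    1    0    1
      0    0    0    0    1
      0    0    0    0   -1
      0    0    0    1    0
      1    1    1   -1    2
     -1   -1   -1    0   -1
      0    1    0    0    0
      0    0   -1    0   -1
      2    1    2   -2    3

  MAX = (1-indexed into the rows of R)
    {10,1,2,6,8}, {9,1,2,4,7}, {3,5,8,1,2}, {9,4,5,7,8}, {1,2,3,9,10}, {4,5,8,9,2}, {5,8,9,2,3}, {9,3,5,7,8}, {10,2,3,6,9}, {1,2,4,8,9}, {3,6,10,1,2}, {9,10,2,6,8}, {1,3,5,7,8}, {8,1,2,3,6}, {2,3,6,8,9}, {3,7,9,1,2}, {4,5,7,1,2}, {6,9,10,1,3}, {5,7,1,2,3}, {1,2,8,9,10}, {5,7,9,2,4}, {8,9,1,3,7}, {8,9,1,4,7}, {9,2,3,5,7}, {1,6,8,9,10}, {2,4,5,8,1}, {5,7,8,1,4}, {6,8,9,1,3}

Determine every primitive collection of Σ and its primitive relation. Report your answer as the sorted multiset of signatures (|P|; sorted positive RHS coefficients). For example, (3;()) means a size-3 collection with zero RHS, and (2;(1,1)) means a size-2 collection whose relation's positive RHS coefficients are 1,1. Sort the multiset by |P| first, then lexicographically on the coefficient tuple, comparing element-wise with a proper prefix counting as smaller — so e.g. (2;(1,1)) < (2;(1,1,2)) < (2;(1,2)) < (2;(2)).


Σ has 12 primitive collections:

  P = {3,4}:  v_{3} + v_{4} = 0  ⇒ sig = (2;())
  P = {5,10}:  v_{5} + v_{10} = v_{2} + v_{6}  ⇒ sig = (2;(1,1))
  P = {5,6}:  v_{5} + v_{6} = v_{2} + v_{3} + v_{8}  ⇒ sig = (2;(1,1,1))
  P = {6,7}:  v_{6} + v_{7} = v_{1} + v_{3} + v_{9}  ⇒ sig = (2;(1,1,1))
  P = {4,6}:  v_{4} + v_{6} = v_{1} + v_{2} + v_{8} + v_{9}  ⇒ sig = (2;(1,1,1,1))
  P = {7,10}:  v_{7} + v_{10} = 2·v_{1} + v_{2} + v_{3} + 2·v_{9}  ⇒ sig = (2;(1,1,2,2))
  P = {4,10}:  v_{4} + v_{10} = 2·v_{1} + 2·v_{2} + v_{8} + 2·v_{9}  ⇒ sig = (2;(1,2,2,2))
  P = {1,5,9}:  v_{1} + v_{5} + v_{9} = 0  ⇒ sig = (3;())
  P = {2,7,8}:  v_{2} + v_{7} + v_{8} = 0  ⇒ sig = (3;())
  P = {3,8,10}:  v_{3} + v_{8} + v_{10} = 2·v_{6}  ⇒ sig = (3;(2))
  P = {1,2,6,9}:  v_{1} + v_{2} + v_{6} + v_{9} = v_{10}  ⇒ sig = (4;(1))
  P = {1,2,3,8,9}:  v_{1} + v_{2} + v_{3} + v_{8} + v_{9} = v_{6}  ⇒ sig = (5;(1))

Signatures (|P|; sorted positive RHS coefficients), sorted:
[(2;()), (2;(1,1)), (2;(1,1,1)), (2;(1,1,1)), (2;(1,1,1,1)), (2;(1,1,2,2)), (2;(1,2,2,2)), (3;()), (3;()), (3;(2)), (4;(1)), (5;(1))]


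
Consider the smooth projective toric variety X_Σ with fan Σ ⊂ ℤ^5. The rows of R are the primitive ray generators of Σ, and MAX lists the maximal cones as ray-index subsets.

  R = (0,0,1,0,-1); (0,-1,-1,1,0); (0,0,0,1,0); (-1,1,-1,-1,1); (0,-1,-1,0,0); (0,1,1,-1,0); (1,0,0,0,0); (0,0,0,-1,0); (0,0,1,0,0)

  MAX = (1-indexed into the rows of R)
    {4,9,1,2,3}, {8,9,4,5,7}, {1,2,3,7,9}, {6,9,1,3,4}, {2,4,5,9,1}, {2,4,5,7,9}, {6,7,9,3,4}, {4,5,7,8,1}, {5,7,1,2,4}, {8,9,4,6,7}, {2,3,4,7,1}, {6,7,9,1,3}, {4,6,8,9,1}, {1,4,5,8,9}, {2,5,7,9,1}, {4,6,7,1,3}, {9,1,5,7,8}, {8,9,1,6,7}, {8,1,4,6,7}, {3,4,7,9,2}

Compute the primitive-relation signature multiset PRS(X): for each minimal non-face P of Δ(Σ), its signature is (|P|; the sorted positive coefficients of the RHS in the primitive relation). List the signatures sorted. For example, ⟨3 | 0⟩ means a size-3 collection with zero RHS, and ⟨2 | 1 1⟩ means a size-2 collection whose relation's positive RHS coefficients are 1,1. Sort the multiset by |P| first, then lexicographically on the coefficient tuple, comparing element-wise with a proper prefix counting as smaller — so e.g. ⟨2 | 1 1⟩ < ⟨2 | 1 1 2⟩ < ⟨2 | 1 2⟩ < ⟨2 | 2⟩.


|primitive collections| = 6. Relations:

  • {2,6}:  v_{2} + v_{6} = 0  ⟹  sig = ⟨2 | 0⟩
  • {3,8}:  v_{3} + v_{8} = 0  ⟹  sig = ⟨2 | 0⟩
  • {2,8}:  v_{2} + v_{8} = v_{5}  ⟹  sig = ⟨2 | 1⟩
  • {3,5}:  v_{3} + v_{5} = v_{2}  ⟹  sig = ⟨2 | 1⟩
  • {5,6}:  v_{5} + v_{6} = v_{8}  ⟹  sig = ⟨2 | 1⟩
  • {1,4,7,9}:  v_{1} + v_{4} + v_{7} + v_{9} = v_{6}  ⟹  sig = ⟨4 | 1⟩

Sorted signature multiset PRS(X):
[⟨2 | 0⟩, ⟨2 | 0⟩, ⟨2 | 1⟩, ⟨2 | 1⟩, ⟨2 | 1⟩, ⟨4 | 1⟩]


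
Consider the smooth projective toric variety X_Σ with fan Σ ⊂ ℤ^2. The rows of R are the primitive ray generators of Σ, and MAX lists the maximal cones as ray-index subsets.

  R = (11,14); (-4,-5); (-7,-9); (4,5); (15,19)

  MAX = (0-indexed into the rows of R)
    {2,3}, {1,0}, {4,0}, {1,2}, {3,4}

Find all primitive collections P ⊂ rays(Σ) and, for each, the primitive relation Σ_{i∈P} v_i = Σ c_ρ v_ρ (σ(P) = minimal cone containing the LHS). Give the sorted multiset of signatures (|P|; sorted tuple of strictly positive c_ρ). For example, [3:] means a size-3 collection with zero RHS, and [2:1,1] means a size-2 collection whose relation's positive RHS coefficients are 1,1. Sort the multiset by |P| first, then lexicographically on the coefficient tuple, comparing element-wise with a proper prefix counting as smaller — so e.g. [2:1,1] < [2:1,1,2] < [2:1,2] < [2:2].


Primitive collections (5):

  • {1,3}:  v_{1} + v_{3} = 0  ⟹  sig = [2:]
  • {0,2}:  v_{0} + v_{2} = v_{3}  ⟹  sig = [2:1]
  • {0,3}:  v_{0} + v_{3} = v_{4}  ⟹  sig = [2:1]
  • {1,4}:  v_{1} + v_{4} = v_{0}  ⟹  sig = [2:1]
  • {2,4}:  v_{2} + v_{4} = 2·v_{3}  ⟹  sig = [2:2]

Sorted signature multiset PRS(X):
[[2:], [2:1], [2:1], [2:1], [2:2]]


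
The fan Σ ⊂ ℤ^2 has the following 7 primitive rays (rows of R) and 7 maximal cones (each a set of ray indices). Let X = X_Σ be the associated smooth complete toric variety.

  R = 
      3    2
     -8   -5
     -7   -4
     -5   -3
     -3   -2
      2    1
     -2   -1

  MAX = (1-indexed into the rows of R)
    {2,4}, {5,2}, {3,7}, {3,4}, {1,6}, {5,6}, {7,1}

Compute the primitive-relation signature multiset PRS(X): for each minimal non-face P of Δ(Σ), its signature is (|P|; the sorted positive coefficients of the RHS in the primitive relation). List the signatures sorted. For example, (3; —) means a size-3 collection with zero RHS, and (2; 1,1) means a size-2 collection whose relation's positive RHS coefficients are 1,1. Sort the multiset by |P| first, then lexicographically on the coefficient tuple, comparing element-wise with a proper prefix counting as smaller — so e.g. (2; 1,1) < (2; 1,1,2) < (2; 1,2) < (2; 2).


Minimal non-faces — 14 found among 7 rays, 7 max cones:

  {1,5}:  v_{1} + v_{5} = 0  ⇒ sig = (2; —)
  {6,7}:  v_{6} + v_{7} = 0  ⇒ sig = (2; —)
  {1,2}:  v_{1} + v_{2} = v_{4}  ⇒ sig = (2; 1)
  {1,4}:  v_{1} + v_{4} = v_{7}  ⇒ sig = (2; 1)
  {3,6}:  v_{3} + v_{6} = v_{4}  ⇒ sig = (2; 1)
  {4,5}:  v_{4} + v_{5} = v_{2}  ⇒ sig = (2; 1)
  {4,6}:  v_{4} + v_{6} = v_{5}  ⇒ sig = (2; 1)
  {4,7}:  v_{4} + v_{7} = v_{3}  ⇒ sig = (2; 1)
  {5,7}:  v_{5} + v_{7} = v_{4}  ⇒ sig = (2; 1)
  {1,3}:  v_{1} + v_{3} = 2·v_{7}  ⇒ sig = (2; 2)
  {2,6}:  v_{2} + v_{6} = 2·v_{5}  ⇒ sig = (2; 2)
  {2,7}:  v_{2} + v_{7} = 2·v_{4}  ⇒ sig = (2; 2)
  {3,5}:  v_{3} + v_{5} = 2·v_{4}  ⇒ sig = (2; 2)
  {2,3}:  v_{2} + v_{3} = 3·v_{4}  ⇒ sig = (2; 3)

Sorted signature multiset PRS(X):
    (2; —)
    (2; —)
    (2; 1)
    (2; 1)
    (2; 1)
    (2; 1)
    (2; 1)
    (2; 1)
    (2; 1)
    (2; 2)
    (2; 2)
    (2; 2)
    (2; 2)
    (2; 3)


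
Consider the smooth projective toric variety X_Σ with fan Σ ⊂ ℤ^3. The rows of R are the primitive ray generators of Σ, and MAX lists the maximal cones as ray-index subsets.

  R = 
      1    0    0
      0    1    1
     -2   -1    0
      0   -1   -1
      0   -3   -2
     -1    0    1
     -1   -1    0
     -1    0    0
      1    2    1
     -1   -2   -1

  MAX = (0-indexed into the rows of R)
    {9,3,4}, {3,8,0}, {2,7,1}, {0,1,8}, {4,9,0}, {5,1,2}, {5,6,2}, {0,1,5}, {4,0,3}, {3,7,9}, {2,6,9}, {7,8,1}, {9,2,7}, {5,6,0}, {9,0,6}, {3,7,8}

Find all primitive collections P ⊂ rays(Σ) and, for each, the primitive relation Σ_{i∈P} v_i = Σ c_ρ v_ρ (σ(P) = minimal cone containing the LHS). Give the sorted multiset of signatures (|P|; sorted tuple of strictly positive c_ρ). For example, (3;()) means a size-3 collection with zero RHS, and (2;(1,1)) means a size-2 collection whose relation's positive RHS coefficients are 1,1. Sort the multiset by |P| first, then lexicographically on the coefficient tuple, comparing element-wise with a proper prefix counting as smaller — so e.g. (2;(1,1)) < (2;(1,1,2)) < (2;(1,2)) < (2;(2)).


|primitive collections| = 22. Relations:

  • {0,7}:  v_{0} + v_{7} = 0  ⟹  sig = (2;())
  • {1,3}:  v_{1} + v_{3} = 0  ⟹  sig = (2;())
  • {8,9}:  v_{8} + v_{9} = 0  ⟹  sig = (2;())
  • {0,2}:  v_{0} + v_{2} = v_{6}  ⟹  sig = (2;(1))
  • {1,6}:  v_{1} + v_{6} = v_{5}  ⟹  sig = (2;(1))
  • {1,9}:  v_{1} + v_{9} = v_{6}  ⟹  sig = (2;(1))
  • {3,5}:  v_{3} + v_{5} = v_{6}  ⟹  sig = (2;(1))
  • {3,6}:  v_{3} + v_{6} = v_{9}  ⟹  sig = (2;(1))
  • {6,7}:  v_{6} + v_{7} = v_{2}  ⟹  sig = (2;(1))
  • {6,8}:  v_{6} + v_{8} = v_{1}  ⟹  sig = (2;(1))
  • {1,4}:  v_{1} + v_{4} = v_{0} + v_{9}  ⟹  sig = (2;(1,1))
  • {2,3}:  v_{2} + v_{3} = v_{7} + v_{9}  ⟹  sig = (2;(1,1))
  • {2,8}:  v_{2} + v_{8} = v_{1} + v_{7}  ⟹  sig = (2;(1,1))
  • {4,7}:  v_{4} + v_{7} = v_{3} + v_{9}  ⟹  sig = (2;(1,1))
  • {4,8}:  v_{4} + v_{8} = v_{0} + v_{3}  ⟹  sig = (2;(1,1))
  • {5,7}:  v_{5} + v_{7} = v_{1} + v_{2}  ⟹  sig = (2;(1,1))
  • {4,5}:  v_{4} + v_{5} = v_{0} + v_{6} + v_{9}  ⟹  sig = (2;(1,1,1))
  • {4,6}:  v_{4} + v_{6} = v_{0} + 2·v_{9}  ⟹  sig = (2;(1,2))
  • {2,4}:  v_{2} + v_{4} = 2·v_{9}  ⟹  sig = (2;(2))
  • {5,8}:  v_{5} + v_{8} = 2·v_{1}  ⟹  sig = (2;(2))
  • {5,9}:  v_{5} + v_{9} = 2·v_{6}  ⟹  sig = (2;(2))
  • {0,3,9}:  v_{0} + v_{3} + v_{9} = v_{4}  ⟹  sig = (3;(1))

Signatures (|P|; sorted positive RHS coefficients), sorted:
[(2;()), (2;()), (2;()), (2;(1)), (2;(1)), (2;(1)), (2;(1)), (2;(1)), (2;(1)), (2;(1)), (2;(1,1)), (2;(1,1)), (2;(1,1)), (2;(1,1)), (2;(1,1)), (2;(1,1)), (2;(1,1,1)), (2;(1,2)), (2;(2)), (2;(2)), (2;(2)), (3;(1))]


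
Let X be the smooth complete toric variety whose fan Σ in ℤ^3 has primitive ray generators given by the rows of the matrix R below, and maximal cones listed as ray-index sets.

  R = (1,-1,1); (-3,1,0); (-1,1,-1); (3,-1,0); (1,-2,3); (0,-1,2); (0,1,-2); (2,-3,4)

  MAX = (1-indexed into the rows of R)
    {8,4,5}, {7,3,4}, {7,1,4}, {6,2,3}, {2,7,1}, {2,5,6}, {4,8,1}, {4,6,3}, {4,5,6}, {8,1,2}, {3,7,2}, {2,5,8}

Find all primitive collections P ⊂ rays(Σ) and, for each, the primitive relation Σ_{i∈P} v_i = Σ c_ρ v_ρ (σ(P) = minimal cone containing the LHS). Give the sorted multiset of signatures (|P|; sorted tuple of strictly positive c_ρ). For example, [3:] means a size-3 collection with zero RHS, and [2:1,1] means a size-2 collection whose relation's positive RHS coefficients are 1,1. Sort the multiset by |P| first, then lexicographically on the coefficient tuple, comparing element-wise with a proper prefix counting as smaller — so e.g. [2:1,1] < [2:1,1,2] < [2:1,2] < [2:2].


|primitive collections| = 10. Relations:

  P = {1,3}:  v_{1} + v_{3} = 0 — sig = [2:]
  P = {2,4}:  v_{2} + v_{4} = 0 — sig = [2:]
  P = {6,7}:  v_{6} + v_{7} = 0 — sig = [2:]
  P = {1,5}:  v_{1} + v_{5} = v_{8} — sig = [2:1]
  P = {1,6}:  v_{1} + v_{6} = v_{5} — sig = [2:1]
  P = {3,5}:  v_{3} + v_{5} = v_{6} — sig = [2:1]
  P = {3,8}:  v_{3} + v_{8} = v_{5} — sig = [2:1]
  P = {5,7}:  v_{5} + v_{7} = v_{1} — sig = [2:1]
  P = {6,8}:  v_{6} + v_{8} = 2·v_{5} — sig = [2:2]
  P = {7,8}:  v_{7} + v_{8} = 2·v_{1} — sig = [2:2]

so the primitive-relation signature multiset is
{ [2:] ×3,  [2:1] ×5,  [2:2] ×2 }


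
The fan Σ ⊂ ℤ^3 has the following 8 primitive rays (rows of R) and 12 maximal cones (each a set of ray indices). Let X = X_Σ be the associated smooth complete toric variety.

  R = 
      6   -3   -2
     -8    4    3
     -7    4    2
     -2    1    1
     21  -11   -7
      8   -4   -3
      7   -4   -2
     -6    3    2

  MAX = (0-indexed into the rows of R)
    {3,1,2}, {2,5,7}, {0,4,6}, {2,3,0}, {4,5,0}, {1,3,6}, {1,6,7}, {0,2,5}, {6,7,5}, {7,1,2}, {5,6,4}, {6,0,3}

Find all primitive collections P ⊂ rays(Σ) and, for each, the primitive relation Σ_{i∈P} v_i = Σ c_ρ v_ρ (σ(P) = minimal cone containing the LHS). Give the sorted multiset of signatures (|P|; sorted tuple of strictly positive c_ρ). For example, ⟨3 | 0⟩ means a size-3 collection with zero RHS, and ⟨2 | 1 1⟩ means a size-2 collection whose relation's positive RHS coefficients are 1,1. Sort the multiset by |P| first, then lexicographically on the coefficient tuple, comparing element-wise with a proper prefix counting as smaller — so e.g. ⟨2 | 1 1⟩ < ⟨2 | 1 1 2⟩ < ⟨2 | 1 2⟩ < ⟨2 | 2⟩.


Minimal non-faces — 11 found among 8 rays, 12 max cones:

  P = {0,7}:  v_{0} + v_{7} = 0 — sig = ⟨2 | 0⟩
  P = {1,5}:  v_{1} + v_{5} = 0 — sig = ⟨2 | 0⟩
  P = {2,6}:  v_{2} + v_{6} = 0 — sig = ⟨2 | 0⟩
  P = {0,1}:  v_{0} + v_{1} = v_{3} — sig = ⟨2 | 1⟩
  P = {3,5}:  v_{3} + v_{5} = v_{0} — sig = ⟨2 | 1⟩
  P = {3,7}:  v_{3} + v_{7} = v_{1} — sig = ⟨2 | 1⟩
  P = {1,4}:  v_{1} + v_{4} = v_{0} + v_{6} — sig = ⟨2 | 1 1⟩
  P = {2,4}:  v_{2} + v_{4} = v_{0} + v_{5} — sig = ⟨2 | 1 1⟩
  P = {4,7}:  v_{4} + v_{7} = v_{5} + v_{6} — sig = ⟨2 | 1 1⟩
  P = {3,4}:  v_{3} + v_{4} = 2·v_{0} + v_{6} — sig = ⟨2 | 1 2⟩
  P = {0,5,6}:  v_{0} + v_{5} + v_{6} = v_{4} — sig = ⟨3 | 1⟩

Signatures (|P|; sorted positive RHS coefficients), sorted:
{ ⟨2 | 0⟩ ×3,  ⟨2 | 1⟩ ×3,  ⟨2 | 1 1⟩ ×3,  ⟨2 | 1 2⟩,  ⟨3 | 1⟩ }


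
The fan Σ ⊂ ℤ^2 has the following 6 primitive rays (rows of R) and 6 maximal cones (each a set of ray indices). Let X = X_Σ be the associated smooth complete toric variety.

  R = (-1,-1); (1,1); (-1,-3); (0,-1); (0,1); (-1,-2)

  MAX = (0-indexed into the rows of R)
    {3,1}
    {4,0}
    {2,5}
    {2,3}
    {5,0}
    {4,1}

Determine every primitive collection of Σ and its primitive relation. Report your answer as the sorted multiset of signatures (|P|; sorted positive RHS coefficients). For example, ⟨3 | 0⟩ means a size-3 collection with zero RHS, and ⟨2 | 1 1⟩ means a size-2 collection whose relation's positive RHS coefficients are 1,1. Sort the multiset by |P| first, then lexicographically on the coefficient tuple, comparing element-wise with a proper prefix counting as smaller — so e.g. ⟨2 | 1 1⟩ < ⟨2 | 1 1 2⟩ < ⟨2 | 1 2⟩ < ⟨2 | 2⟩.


|primitive collections| = 9. Relations:

  • {0,1}:  v_{0} + v_{1} = 0  ⟹  sig = ⟨2 | 0⟩
  • {3,4}:  v_{3} + v_{4} = 0  ⟹  sig = ⟨2 | 0⟩
  • {0,3}:  v_{0} + v_{3} = v_{5}  ⟹  sig = ⟨2 | 1⟩
  • {1,5}:  v_{1} + v_{5} = v_{3}  ⟹  sig = ⟨2 | 1⟩
  • {2,4}:  v_{2} + v_{4} = v_{5}  ⟹  sig = ⟨2 | 1⟩
  • {3,5}:  v_{3} + v_{5} = v_{2}  ⟹  sig = ⟨2 | 1⟩
  • {4,5}:  v_{4} + v_{5} = v_{0}  ⟹  sig = ⟨2 | 1⟩
  • {0,2}:  v_{0} + v_{2} = 2·v_{5}  ⟹  sig = ⟨2 | 2⟩
  • {1,2}:  v_{1} + v_{2} = 2·v_{3}  ⟹  sig = ⟨2 | 2⟩

Sorted signature multiset PRS(X):
    |P|=2: 9 collections, coeffs (), (), (1), (1), (1), (1), (1), (2), (2)


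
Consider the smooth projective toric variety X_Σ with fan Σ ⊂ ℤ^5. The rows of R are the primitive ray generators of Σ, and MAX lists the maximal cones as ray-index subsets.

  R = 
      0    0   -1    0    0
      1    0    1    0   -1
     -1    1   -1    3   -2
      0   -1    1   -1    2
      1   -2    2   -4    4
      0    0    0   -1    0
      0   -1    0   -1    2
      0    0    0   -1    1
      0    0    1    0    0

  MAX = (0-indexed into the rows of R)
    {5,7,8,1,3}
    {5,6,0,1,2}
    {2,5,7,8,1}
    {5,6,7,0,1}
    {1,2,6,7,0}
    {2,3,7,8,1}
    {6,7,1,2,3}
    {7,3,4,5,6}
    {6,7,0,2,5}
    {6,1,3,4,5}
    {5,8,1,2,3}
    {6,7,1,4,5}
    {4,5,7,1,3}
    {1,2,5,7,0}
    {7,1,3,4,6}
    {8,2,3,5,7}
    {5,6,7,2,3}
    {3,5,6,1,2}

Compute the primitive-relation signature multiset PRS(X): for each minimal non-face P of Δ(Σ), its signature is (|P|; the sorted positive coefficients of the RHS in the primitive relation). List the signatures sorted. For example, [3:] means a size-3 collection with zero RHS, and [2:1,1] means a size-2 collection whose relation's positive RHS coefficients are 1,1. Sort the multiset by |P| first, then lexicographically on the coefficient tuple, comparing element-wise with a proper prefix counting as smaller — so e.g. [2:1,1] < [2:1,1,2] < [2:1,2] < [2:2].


The 9 primitive collections of Σ (r=9, n=5):

  {0,8}:  v_{0} + v_{8} = 0  ⇒ sig = [2:]
  {0,3}:  v_{0} + v_{3} = v_{6}  ⇒ sig = [2:1]
  {2,4}:  v_{2} + v_{4} = v_{3}  ⇒ sig = [2:1]
  {6,8}:  v_{6} + v_{8} = v_{3}  ⇒ sig = [2:1]
  {0,4}:  v_{0} + v_{4} = v_{1} + v_{5} + 2·v_{6} + v_{7}  ⇒ sig = [2:1,1,1,2]
  {4,8}:  v_{4} + v_{8} = v_{1} + 2·v_{3} + v_{5} + v_{7}  ⇒ sig = [2:1,1,1,2]
  {1,2,5,6,7}:  v_{1} + v_{2} + v_{5} + v_{6} + v_{7} = 0  ⇒ sig = [5:]
  {1,2,3,5,7}:  v_{1} + v_{2} + v_{3} + v_{5} + v_{7} = v_{8}  ⇒ sig = [5:1]
  {1,3,5,6,7}:  v_{1} + v_{3} + v_{5} + v_{6} + v_{7} = v_{4}  ⇒ sig = [5:1]

Hence PRS(X_Σ) =
{ [2:],  [2:1] ×3,  [2:1,1,1,2] ×2,  [5:],  [5:1] ×2 }


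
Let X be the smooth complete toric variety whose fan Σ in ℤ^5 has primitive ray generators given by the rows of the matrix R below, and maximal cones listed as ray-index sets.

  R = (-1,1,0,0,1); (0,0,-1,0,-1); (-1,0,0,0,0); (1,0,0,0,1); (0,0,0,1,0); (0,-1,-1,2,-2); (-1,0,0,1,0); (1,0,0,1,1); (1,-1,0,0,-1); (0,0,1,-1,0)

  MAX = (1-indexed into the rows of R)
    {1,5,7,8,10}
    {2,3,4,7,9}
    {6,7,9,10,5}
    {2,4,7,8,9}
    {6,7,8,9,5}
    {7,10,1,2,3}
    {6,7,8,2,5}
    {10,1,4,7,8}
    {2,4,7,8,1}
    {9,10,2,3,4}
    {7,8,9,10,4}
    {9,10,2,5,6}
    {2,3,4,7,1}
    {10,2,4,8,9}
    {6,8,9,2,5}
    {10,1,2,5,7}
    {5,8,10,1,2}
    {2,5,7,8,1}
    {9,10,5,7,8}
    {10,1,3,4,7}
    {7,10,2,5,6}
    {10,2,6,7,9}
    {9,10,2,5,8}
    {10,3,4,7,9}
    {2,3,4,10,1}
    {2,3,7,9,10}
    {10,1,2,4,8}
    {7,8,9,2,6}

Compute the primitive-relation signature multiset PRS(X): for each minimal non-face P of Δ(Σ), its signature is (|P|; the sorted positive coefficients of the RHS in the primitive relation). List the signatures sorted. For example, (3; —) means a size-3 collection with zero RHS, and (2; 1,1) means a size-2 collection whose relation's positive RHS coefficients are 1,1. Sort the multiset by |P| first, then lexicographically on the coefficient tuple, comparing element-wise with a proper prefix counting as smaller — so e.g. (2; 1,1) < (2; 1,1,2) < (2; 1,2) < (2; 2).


11 minimal non-faces of Δ(Σ) (on 10 rays):

  {1,9}:  v_{1} + v_{9} = 0  so sig = (2; —)
  {3,5}:  v_{3} + v_{5} = v_{7}  so sig = (2; 1)
  {4,5}:  v_{4} + v_{5} = v_{8}  so sig = (2; 1)
  {3,8}:  v_{3} + v_{8} = v_{4} + v_{7}  so sig = (2; 1,1)
  {1,6}:  v_{1} + v_{6} = v_{2} + v_{5} + v_{7}  so sig = (2; 1,1,1)
  {4,6}:  v_{4} + v_{6} = v_{2} + v_{7} + v_{8} + v_{9}  so sig = (2; 1,1,1,1)
  {3,6}:  v_{3} + v_{6} = v_{2} + 2·v_{7} + v_{9}  so sig = (2; 1,1,2)
  {6,8,10}:  v_{6} + v_{8} + v_{10} = 2·v_{5} + v_{9}  so sig = (3; 1,2)
  {2,4,7,10}:  v_{2} + v_{4} + v_{7} + v_{10} = 0  so sig = (4; —)
  {2,5,7,9}:  v_{2} + v_{5} + v_{7} + v_{9} = v_{6}  so sig = (4; 1)
  {2,7,8,10}:  v_{2} + v_{7} + v_{8} + v_{10} = v_{5}  so sig = (4; 1)

Hence PRS(X_Σ) =
[(2; —), (2; 1), (2; 1), (2; 1,1), (2; 1,1,1), (2; 1,1,1,1), (2; 1,1,2), (3; 1,2), (4; —), (4; 1), (4; 1)]


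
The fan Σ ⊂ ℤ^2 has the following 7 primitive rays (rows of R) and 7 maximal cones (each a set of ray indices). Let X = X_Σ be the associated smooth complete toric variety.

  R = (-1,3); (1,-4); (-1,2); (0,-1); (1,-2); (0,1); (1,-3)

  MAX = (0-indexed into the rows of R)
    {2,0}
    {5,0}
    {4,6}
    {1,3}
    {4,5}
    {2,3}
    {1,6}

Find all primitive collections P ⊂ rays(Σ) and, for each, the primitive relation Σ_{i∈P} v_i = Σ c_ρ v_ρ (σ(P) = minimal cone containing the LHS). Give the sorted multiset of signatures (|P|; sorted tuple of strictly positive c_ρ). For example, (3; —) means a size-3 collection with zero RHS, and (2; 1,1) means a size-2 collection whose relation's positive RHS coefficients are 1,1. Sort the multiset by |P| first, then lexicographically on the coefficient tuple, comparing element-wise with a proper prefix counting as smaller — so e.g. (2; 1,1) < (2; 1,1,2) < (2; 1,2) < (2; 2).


14 minimal non-faces of Δ(Σ) (on 7 rays):

  P = {0,6}:  v_{0} + v_{6} = 0 — sig = (2; —)
  P = {2,4}:  v_{2} + v_{4} = 0 — sig = (2; —)
  P = {3,5}:  v_{3} + v_{5} = 0 — sig = (2; —)
  P = {0,1}:  v_{0} + v_{1} = v_{3} — sig = (2; 1)
  P = {0,3}:  v_{0} + v_{3} = v_{2} — sig = (2; 1)
  P = {0,4}:  v_{0} + v_{4} = v_{5} — sig = (2; 1)
  P = {1,5}:  v_{1} + v_{5} = v_{6} — sig = (2; 1)
  P = {2,5}:  v_{2} + v_{5} = v_{0} — sig = (2; 1)
  P = {2,6}:  v_{2} + v_{6} = v_{3} — sig = (2; 1)
  P = {3,4}:  v_{3} + v_{4} = v_{6} — sig = (2; 1)
  P = {3,6}:  v_{3} + v_{6} = v_{1} — sig = (2; 1)
  P = {5,6}:  v_{5} + v_{6} = v_{4} — sig = (2; 1)
  P = {1,2}:  v_{1} + v_{2} = 2·v_{3} — sig = (2; 2)
  P = {1,4}:  v_{1} + v_{4} = 2·v_{6} — sig = (2; 2)

so the primitive-relation signature multiset is
{ (2; —) ×3,  (2; 1) ×9,  (2; 2) ×2 }


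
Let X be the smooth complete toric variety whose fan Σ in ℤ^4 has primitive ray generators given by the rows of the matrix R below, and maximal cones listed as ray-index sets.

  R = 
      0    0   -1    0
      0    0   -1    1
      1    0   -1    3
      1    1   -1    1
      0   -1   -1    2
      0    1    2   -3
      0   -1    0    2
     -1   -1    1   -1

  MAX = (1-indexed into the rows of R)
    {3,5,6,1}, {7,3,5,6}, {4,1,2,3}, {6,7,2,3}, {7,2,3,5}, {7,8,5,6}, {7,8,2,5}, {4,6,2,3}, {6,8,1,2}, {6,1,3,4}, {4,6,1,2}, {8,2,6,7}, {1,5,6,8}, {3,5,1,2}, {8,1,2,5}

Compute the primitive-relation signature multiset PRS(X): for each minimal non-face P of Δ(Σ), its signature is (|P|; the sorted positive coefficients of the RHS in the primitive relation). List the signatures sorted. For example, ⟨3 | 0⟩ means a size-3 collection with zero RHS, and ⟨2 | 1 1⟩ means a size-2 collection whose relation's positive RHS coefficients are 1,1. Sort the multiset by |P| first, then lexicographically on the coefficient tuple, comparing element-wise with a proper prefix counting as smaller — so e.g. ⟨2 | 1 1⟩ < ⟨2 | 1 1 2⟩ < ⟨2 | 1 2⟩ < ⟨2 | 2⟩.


Primitive collections (7):

  • {4,8}:  v_{4} + v_{8} = 0  ⟹  sig = ⟨2 | 0⟩
  • {1,7}:  v_{1} + v_{7} = v_{5}  ⟹  sig = ⟨2 | 1⟩
  • {3,8}:  v_{3} + v_{8} = v_{7}  ⟹  sig = ⟨2 | 1⟩
  • {4,7}:  v_{4} + v_{7} = v_{3}  ⟹  sig = ⟨2 | 1⟩
  • {4,5}:  v_{4} + v_{5} = v_{1} + v_{3}  ⟹  sig = ⟨2 | 1 1⟩
  • {2,5,6}:  v_{2} + v_{5} + v_{6} = 0  ⟹  sig = ⟨3 | 0⟩
  • {1,2,3,6}:  v_{1} + v_{2} + v_{3} + v_{6} = v_{4}  ⟹  sig = ⟨4 | 1⟩

so the primitive-relation signature multiset is
    |P|=2: 5 collections, coeffs (), (1), (1), (1), (1,1)
    |P|=3: 1 collection, coeffs ()
    |P|=4: 1 collection, coeffs (1)


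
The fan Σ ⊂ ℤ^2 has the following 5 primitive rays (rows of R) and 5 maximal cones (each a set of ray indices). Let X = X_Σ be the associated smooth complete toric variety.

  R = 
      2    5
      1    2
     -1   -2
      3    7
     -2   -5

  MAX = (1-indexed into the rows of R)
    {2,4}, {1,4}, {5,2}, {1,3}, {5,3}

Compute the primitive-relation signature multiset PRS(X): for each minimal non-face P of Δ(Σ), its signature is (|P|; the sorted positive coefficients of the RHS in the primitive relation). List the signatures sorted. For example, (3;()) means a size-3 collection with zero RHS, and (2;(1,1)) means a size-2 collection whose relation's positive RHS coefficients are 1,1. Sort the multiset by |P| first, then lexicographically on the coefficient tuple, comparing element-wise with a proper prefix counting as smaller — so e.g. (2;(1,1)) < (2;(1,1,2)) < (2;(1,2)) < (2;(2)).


Primitive collections (5):

  P = {1,5}:  v_{1} + v_{5} = 0  ⟹  sig = (2;())
  P = {2,3}:  v_{2} + v_{3} = 0  ⟹  sig = (2;())
  P = {1,2}:  v_{1} + v_{2} = v_{4}  ⟹  sig = (2;(1))
  P = {3,4}:  v_{3} + v_{4} = v_{1}  ⟹  sig = (2;(1))
  P = {4,5}:  v_{4} + v_{5} = v_{2}  ⟹  sig = (2;(1))

Signatures (|P|; sorted positive RHS coefficients), sorted:
[(2;()), (2;()), (2;(1)), (2;(1)), (2;(1))]


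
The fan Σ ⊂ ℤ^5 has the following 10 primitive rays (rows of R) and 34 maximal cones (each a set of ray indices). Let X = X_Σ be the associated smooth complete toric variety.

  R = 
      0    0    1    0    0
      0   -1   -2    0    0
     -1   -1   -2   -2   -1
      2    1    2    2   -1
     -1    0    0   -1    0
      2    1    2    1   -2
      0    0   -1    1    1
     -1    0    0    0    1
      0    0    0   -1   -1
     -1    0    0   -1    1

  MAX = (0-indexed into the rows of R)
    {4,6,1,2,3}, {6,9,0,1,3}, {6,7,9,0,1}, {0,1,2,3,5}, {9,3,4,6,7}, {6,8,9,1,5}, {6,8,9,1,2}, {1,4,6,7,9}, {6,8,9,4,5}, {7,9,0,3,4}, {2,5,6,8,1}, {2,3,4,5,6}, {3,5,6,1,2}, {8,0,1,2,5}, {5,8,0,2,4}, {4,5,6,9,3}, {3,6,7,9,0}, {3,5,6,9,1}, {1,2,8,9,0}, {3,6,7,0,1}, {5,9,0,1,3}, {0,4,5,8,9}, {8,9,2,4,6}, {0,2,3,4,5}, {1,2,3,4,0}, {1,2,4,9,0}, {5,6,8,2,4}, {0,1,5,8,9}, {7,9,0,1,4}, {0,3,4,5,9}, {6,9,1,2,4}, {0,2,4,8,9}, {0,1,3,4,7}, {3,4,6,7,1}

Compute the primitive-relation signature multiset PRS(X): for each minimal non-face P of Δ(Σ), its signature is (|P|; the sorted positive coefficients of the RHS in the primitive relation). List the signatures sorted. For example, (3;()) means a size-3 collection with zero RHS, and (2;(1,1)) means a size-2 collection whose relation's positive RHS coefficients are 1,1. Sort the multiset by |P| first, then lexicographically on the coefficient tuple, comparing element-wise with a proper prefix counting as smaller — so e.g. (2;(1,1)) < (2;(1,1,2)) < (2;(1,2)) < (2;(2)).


Minimal non-faces — 14 found among 10 rays, 34 max cones:

  P={3,8}:  v_{3} + v_{8} = v_{5} ; sig = (2;(1))
  P={7,8}:  v_{7} + v_{8} = v_{4} ; sig = (2;(1))
  P={5,7}:  v_{5} + v_{7} = v_{3} + v_{4} ; sig = (2;(1,1))
  P={2,7}:  v_{2} + v_{7} = v_{1} + 2·v_{4} ; sig = (2;(1,2))
  P={0,6,8}:  v_{0} + v_{6} + v_{8} = 0 ; sig = (3;())
  P={0,4,6}:  v_{0} + v_{4} + v_{6} = v_{7} ; sig = (3;(1))
  P={0,5,6}:  v_{0} + v_{5} + v_{6} = v_{3} ; sig = (3;(1))
  P={1,4,8}:  v_{1} + v_{4} + v_{8} = v_{2} ; sig = (3;(1))
  P={2,3,9}:  v_{2} + v_{3} + v_{9} = v_{8} ; sig = (3;(1))
  P={0,2,6}:  v_{0} + v_{2} + v_{6} = v_{1} + v_{4} ; sig = (3;(1,1))
  P={1,4,5}:  v_{1} + v_{4} + v_{5} = v_{2} + v_{3} ; sig = (3;(1,1))
  P={2,5,9}:  v_{2} + v_{5} + v_{9} = 2·v_{8} ; sig = (3;(2))
  P={1,3,4,9}:  v_{1} + v_{3} + v_{4} + v_{9} = 0 ; sig = (4;())
  P={1,3,7,9}:  v_{1} + v_{3} + v_{7} + v_{9} = v_{0} + v_{6} ; sig = (4;(1,1))

so the primitive-relation signature multiset is
    (2;(1))
    (2;(1))
    (2;(1,1))
    (2;(1,2))
    (3;())
    (3;(1))
    (3;(1))
    (3;(1))
    (3;(1))
    (3;(1,1))
    (3;(1,1))
    (3;(2))
    (4;())
    (4;(1,1))


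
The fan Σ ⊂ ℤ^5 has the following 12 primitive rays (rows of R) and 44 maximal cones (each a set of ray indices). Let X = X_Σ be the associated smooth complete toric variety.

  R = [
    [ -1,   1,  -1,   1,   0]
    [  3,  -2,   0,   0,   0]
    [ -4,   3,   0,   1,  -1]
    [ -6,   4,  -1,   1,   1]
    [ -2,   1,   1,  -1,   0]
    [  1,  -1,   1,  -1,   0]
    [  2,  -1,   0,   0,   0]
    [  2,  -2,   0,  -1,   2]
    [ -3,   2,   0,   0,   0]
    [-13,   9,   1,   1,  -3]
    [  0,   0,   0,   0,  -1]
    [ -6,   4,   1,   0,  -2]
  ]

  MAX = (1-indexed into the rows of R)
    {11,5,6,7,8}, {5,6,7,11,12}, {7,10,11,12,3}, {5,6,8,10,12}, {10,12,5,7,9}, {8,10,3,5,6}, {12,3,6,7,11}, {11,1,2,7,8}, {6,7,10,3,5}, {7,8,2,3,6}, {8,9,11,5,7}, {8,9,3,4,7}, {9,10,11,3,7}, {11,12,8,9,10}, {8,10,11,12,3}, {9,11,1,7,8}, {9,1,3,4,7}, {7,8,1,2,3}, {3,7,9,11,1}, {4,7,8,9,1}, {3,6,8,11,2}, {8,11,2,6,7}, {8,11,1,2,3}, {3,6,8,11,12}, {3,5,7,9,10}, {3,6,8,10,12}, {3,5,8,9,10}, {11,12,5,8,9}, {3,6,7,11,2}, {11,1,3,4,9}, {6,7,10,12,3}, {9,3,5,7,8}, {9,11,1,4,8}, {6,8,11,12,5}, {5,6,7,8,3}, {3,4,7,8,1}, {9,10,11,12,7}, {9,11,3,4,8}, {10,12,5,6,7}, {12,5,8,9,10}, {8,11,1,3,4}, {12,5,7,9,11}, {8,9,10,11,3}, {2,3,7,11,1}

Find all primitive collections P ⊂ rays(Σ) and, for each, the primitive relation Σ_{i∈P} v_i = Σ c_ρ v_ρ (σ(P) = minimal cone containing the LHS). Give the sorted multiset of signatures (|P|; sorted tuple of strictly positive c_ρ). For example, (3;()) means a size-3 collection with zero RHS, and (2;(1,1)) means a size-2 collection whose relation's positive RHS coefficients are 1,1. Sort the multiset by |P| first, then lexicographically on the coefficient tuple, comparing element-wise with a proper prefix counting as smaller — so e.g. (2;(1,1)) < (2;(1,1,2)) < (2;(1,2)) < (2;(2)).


|primitive collections| = 24. Relations:

  P={1,6}:  v_{1} + v_{6} = 0  ⇒ sig = (2;())
  P={2,9}:  v_{2} + v_{9} = 0  ⇒ sig = (2;())
  P={1,5}:  v_{1} + v_{5} = v_{9}  ⇒ sig = (2;(1))
  P={2,5}:  v_{2} + v_{5} = v_{6}  ⇒ sig = (2;(1))
  P={6,9}:  v_{6} + v_{9} = v_{5}  ⇒ sig = (2;(1))
  P={2,10}:  v_{2} + v_{10} = v_{3} + v_{12}  ⇒ sig = (2;(1,1))
  P={1,12}:  v_{1} + v_{12} = v_{3} + v_{9} + v_{11}  ⇒ sig = (2;(1,1,1))
  P={2,4}:  v_{2} + v_{4} = v_{1} + v_{3} + v_{8}  ⇒ sig = (2;(1,1,1))
  P={2,12}:  v_{2} + v_{12} = v_{3} + v_{6} + v_{11}  ⇒ sig = (2;(1,1,1))
  P={4,6}:  v_{4} + v_{6} = v_{3} + v_{8} + v_{9}  ⇒ sig = (2;(1,1,1))
  P={4,5}:  v_{4} + v_{5} = v_{3} + v_{8} + 2·v_{9}  ⇒ sig = (2;(1,1,2))
  P={4,12}:  v_{4} + v_{12} = 2·v_{3} + v_{8} + 2·v_{9} + v_{11}  ⇒ sig = (2;(1,1,2,2))
  P={4,10}:  v_{4} + v_{10} = 3·v_{3} + v_{8} + 3·v_{9} + v_{11}  ⇒ sig = (2;(1,1,3,3))
  P={1,10}:  v_{1} + v_{10} = 2·v_{3} + 2·v_{9} + v_{11}  ⇒ sig = (2;(1,2,2))
  P={3,5,11}:  v_{3} + v_{5} + v_{11} = v_{12}  ⇒ sig = (3;(1))
  P={3,9,12}:  v_{3} + v_{9} + v_{12} = v_{10}  ⇒ sig = (3;(1))
  P={7,8,12}:  v_{7} + v_{8} + v_{12} = v_{5}  ⇒ sig = (3;(1))
  P={3,5,12}:  v_{3} + v_{5} + v_{12} = v_{6} + v_{10}  ⇒ sig = (3;(1,1))
  P={4,7,11}:  v_{4} + v_{7} + v_{11} = v_{1} + v_{9}  ⇒ sig = (3;(1,1))
  P={7,8,10}:  v_{7} + v_{8} + v_{10} = v_{3} + v_{5} + v_{9}  ⇒ sig = (3;(1,1,1))
  P={5,10,11}:  v_{5} + v_{10} + v_{11} = v_{9} + 2·v_{12}  ⇒ sig = (3;(1,2))
  P={6,10,11}:  v_{6} + v_{10} + v_{11} = 2·v_{12}  ⇒ sig = (3;(2))
  P={3,7,8,11}:  v_{3} + v_{7} + v_{8} + v_{11} = 0  ⇒ sig = (4;())
  P={1,3,8,9}:  v_{1} + v_{3} + v_{8} + v_{9} = v_{4}  ⇒ sig = (4;(1))

Hence PRS(X_Σ) =
{ (2;()) ×2,  (2;(1)) ×3,  (2;(1,1)),  (2;(1,1,1)) ×4,  (2;(1,1,2)),  (2;(1,1,2,2)),  (2;(1,1,3,3)),  (2;(1,2,2)),  (3;(1)) ×3,  (3;(1,1)) ×2,  (3;(1,1,1)),  (3;(1,2)),  (3;(2)),  (4;()),  (4;(1)) }


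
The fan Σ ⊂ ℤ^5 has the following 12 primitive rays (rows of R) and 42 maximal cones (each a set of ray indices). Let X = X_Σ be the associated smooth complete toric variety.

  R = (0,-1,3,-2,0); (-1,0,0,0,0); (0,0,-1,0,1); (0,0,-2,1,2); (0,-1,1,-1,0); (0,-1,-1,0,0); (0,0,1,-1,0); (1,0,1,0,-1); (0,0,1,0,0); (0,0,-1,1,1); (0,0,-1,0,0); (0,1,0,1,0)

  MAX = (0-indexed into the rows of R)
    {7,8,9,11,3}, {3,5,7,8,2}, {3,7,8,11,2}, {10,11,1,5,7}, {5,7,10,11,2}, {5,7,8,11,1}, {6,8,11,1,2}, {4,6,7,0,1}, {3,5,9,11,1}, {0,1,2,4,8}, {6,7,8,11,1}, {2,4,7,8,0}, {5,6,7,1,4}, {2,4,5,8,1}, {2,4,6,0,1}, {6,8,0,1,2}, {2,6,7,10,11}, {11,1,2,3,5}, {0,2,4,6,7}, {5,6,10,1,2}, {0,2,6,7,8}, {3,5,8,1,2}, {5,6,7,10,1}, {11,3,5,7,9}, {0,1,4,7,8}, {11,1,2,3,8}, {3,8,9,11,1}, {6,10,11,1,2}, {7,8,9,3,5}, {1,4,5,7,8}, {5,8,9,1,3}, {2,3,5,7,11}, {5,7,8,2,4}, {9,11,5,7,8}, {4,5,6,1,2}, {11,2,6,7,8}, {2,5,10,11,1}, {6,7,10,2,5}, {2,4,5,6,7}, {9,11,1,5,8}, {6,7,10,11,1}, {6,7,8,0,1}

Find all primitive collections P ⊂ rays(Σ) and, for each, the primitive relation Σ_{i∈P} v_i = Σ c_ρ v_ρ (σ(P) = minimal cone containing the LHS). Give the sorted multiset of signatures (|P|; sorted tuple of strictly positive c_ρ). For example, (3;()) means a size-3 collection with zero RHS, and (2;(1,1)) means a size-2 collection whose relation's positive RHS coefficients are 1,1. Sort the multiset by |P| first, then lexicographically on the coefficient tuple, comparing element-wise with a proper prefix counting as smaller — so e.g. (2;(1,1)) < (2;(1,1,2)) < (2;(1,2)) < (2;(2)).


|primitive collections| = 23. Relations:

  • {8,10}:  v_{8} + v_{10} = 0  so sig = (2;())
  • {2,9}:  v_{2} + v_{9} = v_{3}  so sig = (2;(1))
  • {4,11}:  v_{4} + v_{11} = v_{8}  so sig = (2;(1))
  • {0,10}:  v_{0} + v_{10} = v_{4} + v_{6}  so sig = (2;(1,1))
  • {4,10}:  v_{4} + v_{10} = v_{5} + v_{6}  so sig = (2;(1,1))
  • {6,9}:  v_{6} + v_{9} = v_{2} + v_{8}  so sig = (2;(1,1))
  • {9,10}:  v_{9} + v_{10} = v_{2} + v_{5} + v_{11}  so sig = (2;(1,1,1))
  • {0,9}:  v_{0} + v_{9} = v_{2} + v_{4} + 2·v_{8}  so sig = (2;(1,1,2))
  • {3,10}:  v_{3} + v_{10} = 2·v_{2} + v_{5} + v_{11}  so sig = (2;(1,1,2))
  • {4,9}:  v_{4} + v_{9} = v_{2} + v_{5} + 2·v_{8}  so sig = (2;(1,1,2))
  • {0,11}:  v_{0} + v_{11} = v_{6} + 2·v_{8}  so sig = (2;(1,2))
  • {3,6}:  v_{3} + v_{6} = 2·v_{2} + v_{8}  so sig = (2;(1,2))
  • {0,3}:  v_{0} + v_{3} = 2·v_{2} + v_{4} + 2·v_{8}  so sig = (2;(1,2,2))
  • {3,4}:  v_{3} + v_{4} = 2·v_{2} + v_{5} + 2·v_{8}  so sig = (2;(1,2,2))
  • {0,5}:  v_{0} + v_{5} = 2·v_{4}  so sig = (2;(2))
  • {1,2,7}:  v_{1} + v_{2} + v_{7} = 0  so sig = (3;())
  • {5,6,11}:  v_{5} + v_{6} + v_{11} = 0  so sig = (3;())
  • {1,3,7}:  v_{1} + v_{3} + v_{7} = v_{9}  so sig = (3;(1))
  • {4,6,8}:  v_{4} + v_{6} + v_{8} = v_{0}  so sig = (3;(1))
  • {5,6,8}:  v_{5} + v_{6} + v_{8} = v_{4}  so sig = (3;(1))
  • {1,7,9}:  v_{1} + v_{7} + v_{9} = v_{5} + v_{8} + v_{11}  so sig = (3;(1,1,1))
  • {2,5,8,11}:  v_{2} + v_{5} + v_{8} + v_{11} = v_{9}  so sig = (4;(1))
  • {3,5,8,11}:  v_{3} + v_{5} + v_{8} + v_{11} = 2·v_{9}  so sig = (4;(2))

Hence PRS(X_Σ) =
    |P|=2: 15 collections, coeffs (), (1), (1), (1,1), (1,1), (1,1), (1,1,1), (1,1,2), (1,1,2), (1,1,2), (1,2), (1,2), (1,2,2), (1,2,2), (2)
    |P|=3: 6 collections, coeffs (), (), (1), (1), (1), (1,1,1)
    |P|=4: 2 collections, coeffs (1), (2)


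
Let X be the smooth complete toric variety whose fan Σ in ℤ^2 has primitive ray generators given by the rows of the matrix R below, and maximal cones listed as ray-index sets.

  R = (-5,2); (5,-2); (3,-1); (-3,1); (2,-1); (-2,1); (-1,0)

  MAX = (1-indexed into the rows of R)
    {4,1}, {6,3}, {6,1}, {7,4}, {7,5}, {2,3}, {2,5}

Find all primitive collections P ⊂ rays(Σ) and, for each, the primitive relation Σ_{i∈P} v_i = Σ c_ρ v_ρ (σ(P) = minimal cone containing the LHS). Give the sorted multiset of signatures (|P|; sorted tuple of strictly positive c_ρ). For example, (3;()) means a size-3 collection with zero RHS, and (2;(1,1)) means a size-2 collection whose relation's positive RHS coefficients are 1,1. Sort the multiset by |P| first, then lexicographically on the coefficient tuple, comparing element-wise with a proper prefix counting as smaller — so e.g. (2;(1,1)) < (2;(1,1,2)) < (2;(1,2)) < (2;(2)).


Σ has 14 primitive collections:

  P={1,2}:  v_{1} + v_{2} = 0  so sig = (2;())
  P={3,4}:  v_{3} + v_{4} = 0  so sig = (2;())
  P={5,6}:  v_{5} + v_{6} = 0  so sig = (2;())
  P={1,3}:  v_{1} + v_{3} = v_{6}  so sig = (2;(1))
  P={1,5}:  v_{1} + v_{5} = v_{4}  so sig = (2;(1))
  P={2,4}:  v_{2} + v_{4} = v_{5}  so sig = (2;(1))
  P={2,6}:  v_{2} + v_{6} = v_{3}  so sig = (2;(1))
  P={3,5}:  v_{3} + v_{5} = v_{2}  so sig = (2;(1))
  P={3,7}:  v_{3} + v_{7} = v_{5}  so sig = (2;(1))
  P={4,5}:  v_{4} + v_{5} = v_{7}  so sig = (2;(1))
  P={4,6}:  v_{4} + v_{6} = v_{1}  so sig = (2;(1))
  P={6,7}:  v_{6} + v_{7} = v_{4}  so sig = (2;(1))
  P={1,7}:  v_{1} + v_{7} = 2·v_{4}  so sig = (2;(2))
  P={2,7}:  v_{2} + v_{7} = 2·v_{5}  so sig = (2;(2))

Signatures (|P|; sorted positive RHS coefficients), sorted:
{ (2;()) ×3,  (2;(1)) ×9,  (2;(2)) ×2 }


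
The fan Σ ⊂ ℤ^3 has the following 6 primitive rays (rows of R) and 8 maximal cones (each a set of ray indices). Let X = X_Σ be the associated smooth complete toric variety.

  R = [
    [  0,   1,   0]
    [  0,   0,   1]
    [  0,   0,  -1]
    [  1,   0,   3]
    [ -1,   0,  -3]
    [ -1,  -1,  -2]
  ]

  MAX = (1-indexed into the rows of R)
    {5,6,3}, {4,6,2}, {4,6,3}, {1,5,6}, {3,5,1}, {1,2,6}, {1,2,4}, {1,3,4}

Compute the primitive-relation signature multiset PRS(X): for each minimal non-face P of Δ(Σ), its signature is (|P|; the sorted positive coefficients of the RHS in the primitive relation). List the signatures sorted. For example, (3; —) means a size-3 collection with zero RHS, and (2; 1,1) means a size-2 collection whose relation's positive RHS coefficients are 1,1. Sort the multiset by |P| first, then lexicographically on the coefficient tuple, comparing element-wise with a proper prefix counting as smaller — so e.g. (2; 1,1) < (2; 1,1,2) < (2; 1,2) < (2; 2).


5 collections generate NE(X_Σ); each relation:

  P={2,3}:  v_{2} + v_{3} = 0  ⇒ sig = (2; —)
  P={4,5}:  v_{4} + v_{5} = 0  ⇒ sig = (2; —)
  P={2,5}:  v_{2} + v_{5} = v_{1} + v_{6}  ⇒ sig = (2; 1,1)
  P={1,3,6}:  v_{1} + v_{3} + v_{6} = v_{5}  ⇒ sig = (3; 1)
  P={1,4,6}:  v_{1} + v_{4} + v_{6} = v_{2}  ⇒ sig = (3; 1)

Sorted signature multiset PRS(X):
    (2; —)
    (2; —)
    (2; 1,1)
    (3; 1)
    (3; 1)


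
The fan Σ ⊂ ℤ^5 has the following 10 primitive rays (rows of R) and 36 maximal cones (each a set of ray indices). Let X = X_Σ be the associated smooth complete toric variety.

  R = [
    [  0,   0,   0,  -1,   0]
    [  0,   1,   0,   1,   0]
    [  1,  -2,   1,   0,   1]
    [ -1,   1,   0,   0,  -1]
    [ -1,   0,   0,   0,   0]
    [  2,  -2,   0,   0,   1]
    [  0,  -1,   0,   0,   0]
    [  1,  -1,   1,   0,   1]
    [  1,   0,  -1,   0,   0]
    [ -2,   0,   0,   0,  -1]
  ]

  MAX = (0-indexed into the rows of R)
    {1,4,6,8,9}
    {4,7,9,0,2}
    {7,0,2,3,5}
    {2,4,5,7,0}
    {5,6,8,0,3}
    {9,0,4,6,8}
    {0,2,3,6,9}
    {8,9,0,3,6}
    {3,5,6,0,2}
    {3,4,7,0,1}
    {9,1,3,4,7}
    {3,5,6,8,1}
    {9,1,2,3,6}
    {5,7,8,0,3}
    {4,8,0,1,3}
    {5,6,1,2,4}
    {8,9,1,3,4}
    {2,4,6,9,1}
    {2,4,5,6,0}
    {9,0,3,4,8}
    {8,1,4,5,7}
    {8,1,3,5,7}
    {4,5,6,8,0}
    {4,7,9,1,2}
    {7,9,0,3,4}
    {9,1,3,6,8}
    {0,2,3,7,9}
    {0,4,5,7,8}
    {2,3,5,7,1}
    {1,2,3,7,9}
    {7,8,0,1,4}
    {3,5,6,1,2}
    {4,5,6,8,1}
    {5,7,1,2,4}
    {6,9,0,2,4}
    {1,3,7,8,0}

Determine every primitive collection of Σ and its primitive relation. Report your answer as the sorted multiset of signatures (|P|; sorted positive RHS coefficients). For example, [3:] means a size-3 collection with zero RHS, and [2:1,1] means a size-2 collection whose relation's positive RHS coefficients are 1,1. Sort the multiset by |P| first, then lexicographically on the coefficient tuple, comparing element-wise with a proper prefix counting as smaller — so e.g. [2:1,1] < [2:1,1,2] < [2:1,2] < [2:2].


Σ has 12 primitive collections:

  P={2,8}:  v_{2} + v_{8} = v_{5}  so sig = [2:1]
  P={6,7}:  v_{6} + v_{7} = v_{2}  so sig = [2:1]
  P={5,9}:  v_{5} + v_{9} = 2·v_{6}  so sig = [2:2]
  P={0,1,6}:  v_{0} + v_{1} + v_{6} = 0  so sig = [3:]
  P={0,1,2}:  v_{0} + v_{1} + v_{2} = v_{7}  so sig = [3:1]
  P={3,4,5}:  v_{3} + v_{4} + v_{5} = v_{6}  so sig = [3:1]
  P={3,4,6}:  v_{3} + v_{4} + v_{6} = v_{9}  so sig = [3:1]
  P={7,8,9}:  v_{7} + v_{8} + v_{9} = v_{6}  so sig = [3:1]
  P={0,1,5}:  v_{0} + v_{1} + v_{5} = v_{7} + v_{8}  so sig = [3:1,1]
  P={0,1,9}:  v_{0} + v_{1} + v_{9} = v_{3} + v_{4}  so sig = [3:1,1]
  P={2,3,4}:  v_{2} + v_{3} + v_{4} = v_{7} + v_{9}  so sig = [3:1,1]
  P={3,4,7,8}:  v_{3} + v_{4} + v_{7} + v_{8} = 0  so sig = [4:]

Sorted signature multiset PRS(X):
    [2:1]
    [2:1]
    [2:2]
    [3:]
    [3:1]
    [3:1]
    [3:1]
    [3:1]
    [3:1,1]
    [3:1,1]
    [3:1,1]
    [4:]


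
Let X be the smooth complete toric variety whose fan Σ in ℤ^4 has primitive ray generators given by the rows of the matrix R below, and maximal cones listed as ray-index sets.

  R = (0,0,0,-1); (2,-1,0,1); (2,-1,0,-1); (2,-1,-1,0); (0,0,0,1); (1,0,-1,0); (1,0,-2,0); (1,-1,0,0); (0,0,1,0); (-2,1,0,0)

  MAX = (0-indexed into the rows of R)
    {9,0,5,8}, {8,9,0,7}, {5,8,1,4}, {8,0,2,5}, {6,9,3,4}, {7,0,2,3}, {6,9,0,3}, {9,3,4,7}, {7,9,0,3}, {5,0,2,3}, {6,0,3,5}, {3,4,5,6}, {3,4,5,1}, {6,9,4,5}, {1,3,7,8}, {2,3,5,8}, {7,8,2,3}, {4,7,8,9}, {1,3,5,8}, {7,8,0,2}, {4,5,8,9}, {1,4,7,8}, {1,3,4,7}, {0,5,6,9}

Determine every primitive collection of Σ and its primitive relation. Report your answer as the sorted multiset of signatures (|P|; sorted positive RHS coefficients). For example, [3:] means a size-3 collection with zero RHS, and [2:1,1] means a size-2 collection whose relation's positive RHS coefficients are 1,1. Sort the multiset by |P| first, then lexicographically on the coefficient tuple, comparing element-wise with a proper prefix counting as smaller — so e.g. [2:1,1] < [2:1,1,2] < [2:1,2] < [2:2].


15 collections generate NE(X_Σ); each relation:

  • {0,4}:  v_{0} + v_{4} = 0  →  sig = [2:]
  • {1,9}:  v_{1} + v_{9} = v_{4}  →  sig = [2:1]
  • {2,9}:  v_{2} + v_{9} = v_{0}  →  sig = [2:1]
  • {5,7}:  v_{5} + v_{7} = v_{3}  →  sig = [2:1]
  • {6,8}:  v_{6} + v_{8} = v_{5}  →  sig = [2:1]
  • {0,1}:  v_{0} + v_{1} = v_{3} + v_{8}  →  sig = [2:1,1]
  • {2,4}:  v_{2} + v_{4} = v_{3} + v_{8}  →  sig = [2:1,1]
  • {1,6}:  v_{1} + v_{6} = v_{3} + v_{4} + v_{5}  →  sig = [2:1,1,1]
  • {2,6}:  v_{2} + v_{6} = v_{0} + v_{3} + v_{5}  →  sig = [2:1,1,1]
  • {6,7}:  v_{6} + v_{7} = 2·v_{3} + v_{9}  →  sig = [2:1,2]
  • {1,2}:  v_{1} + v_{2} = 2·v_{3} + 2·v_{8}  →  sig = [2:2,2]
  • {3,8,9}:  v_{3} + v_{8} + v_{9} = 0  →  sig = [3:]
  • {0,3,8}:  v_{0} + v_{3} + v_{8} = v_{2}  →  sig = [3:1]
  • {3,4,8}:  v_{3} + v_{4} + v_{8} = v_{1}  →  sig = [3:1]
  • {3,5,9}:  v_{3} + v_{5} + v_{9} = v_{6}  →  sig = [3:1]

Signatures (|P|; sorted positive RHS coefficients), sorted:
    [2:]
    [2:1]
    [2:1]
    [2:1]
    [2:1]
    [2:1,1]
    [2:1,1]
    [2:1,1,1]
    [2:1,1,1]
    [2:1,2]
    [2:2,2]
    [3:]
    [3:1]
    [3:1]
    [3:1]
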